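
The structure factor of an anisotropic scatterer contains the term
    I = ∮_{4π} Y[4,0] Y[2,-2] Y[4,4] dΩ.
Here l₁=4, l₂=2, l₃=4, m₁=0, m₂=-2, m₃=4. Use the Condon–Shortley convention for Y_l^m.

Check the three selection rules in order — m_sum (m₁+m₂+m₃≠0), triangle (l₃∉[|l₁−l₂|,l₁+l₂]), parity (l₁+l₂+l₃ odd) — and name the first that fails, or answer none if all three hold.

azimuthal sum: 0 − 2 + 4 = 2  ✗
2 ≤ 4 ≤ 6 (triangle on l)
L = 4 + 2 + 4 = 10 (even)

m_sum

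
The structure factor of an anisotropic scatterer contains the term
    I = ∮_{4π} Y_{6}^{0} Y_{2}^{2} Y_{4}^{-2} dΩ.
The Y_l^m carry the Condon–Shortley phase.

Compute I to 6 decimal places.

Checks pass: Σm=0; 12 even; l₃=4∈[4,8].
(2·6+1)(2·2+1)(2·4+1) = 585
Δ: 4! 8! 0! / 13! → 1/6435
sum: t=2:+1/2304 = 1/2304
3j²(6 2 4; 0 0 0) = Δ·Π!·Σ² = 5/143  (sign +1)
sum: t=4:+1/34560 = 1/34560
3j²(6 2 4; 0 2 -2) = Δ·Π!·Σ² = 1/429  (sign +1)
combine: 4πI² = 585·5/143·1/429 = 75/1573
take √, sign +1: I = 0.06159725

0.061597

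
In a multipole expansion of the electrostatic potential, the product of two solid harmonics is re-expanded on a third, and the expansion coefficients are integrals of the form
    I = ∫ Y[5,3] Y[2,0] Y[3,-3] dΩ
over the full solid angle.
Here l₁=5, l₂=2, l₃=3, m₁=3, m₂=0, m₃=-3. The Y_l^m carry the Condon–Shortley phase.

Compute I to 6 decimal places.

Rules hold: Σm=0, L=10 even, 3≤3≤7.
N = 11·5·7 = 385
Δ = 4!·6!·0!/11! = 1/2310
Racah Σ t=2..2: t=2:+1/144 = 1/144
⇒ 3j(5 2 3; 0 0 0)² = 10/231, sgn -1
Racah Σ t=2..2: t=2:+1/2880 = 1/2880
⇒ 3j(5 2 3; 3 0 -3)² = 2/165, sgn +1
4πI² = N·(3j₀)²·(3jₘ)² = 20/99
I = -1·√(0.20202/4π) = -0.12679218

-0.126792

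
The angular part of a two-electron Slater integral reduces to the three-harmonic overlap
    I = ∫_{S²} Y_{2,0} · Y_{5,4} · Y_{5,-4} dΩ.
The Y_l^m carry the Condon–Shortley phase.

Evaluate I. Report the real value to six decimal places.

Rules hold: Σm=0, L=12 even, 3≤5≤7.
N = 5·11·11 = 605
Δ = 2!·2!·8!/13! = 1/38610
Racah Σ t=0..2: t=0:+1/2880 t=1:−1/576 t=2:+1/2880 = -1/960
⇒ 3j(2 5 5; 0 0 0)² = 10/429, sgn +1
Racah Σ t=1..2: t=1:−1/40320 t=2:+1/20160 = 1/40320
⇒ 3j(2 5 5; 0 4 -4)² = 6/715, sgn -1
4πI² = N·(3j₀)²·(3jₘ)² = 20/169
I = -1·√(0.118343/4π) = -0.09704356

-0.097044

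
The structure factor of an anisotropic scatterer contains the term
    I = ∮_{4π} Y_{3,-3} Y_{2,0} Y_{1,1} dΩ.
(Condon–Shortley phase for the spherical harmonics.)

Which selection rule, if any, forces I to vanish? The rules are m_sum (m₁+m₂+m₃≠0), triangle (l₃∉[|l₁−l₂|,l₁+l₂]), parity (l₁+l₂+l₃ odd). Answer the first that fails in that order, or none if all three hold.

azimuthal sum: -3 + 0 + 1 = -2  ✗
1 ≤ 1 ≤ 5 (triangle on l)
L = 3 + 2 + 1 = 6 (even)

m_sum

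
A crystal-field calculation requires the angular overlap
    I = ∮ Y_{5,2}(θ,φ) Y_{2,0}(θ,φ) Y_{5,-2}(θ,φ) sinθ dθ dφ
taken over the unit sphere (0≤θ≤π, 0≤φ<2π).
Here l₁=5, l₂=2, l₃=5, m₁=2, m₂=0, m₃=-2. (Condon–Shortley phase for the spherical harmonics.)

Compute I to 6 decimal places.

0.097044

Rules hold: Σm=0, L=12 even, 3≤5≤7.
N = 11·5·11 = 605
Δ = 2!·8!·2!/13! = 1/38610
Racah Σ t=0..2: t=0:+1/2880 t=1:−1/576 t=2:+1/2880 = -1/960
⇒ 3j(5 2 5; 0 0 0)² = 10/429, sgn +1
Racah Σ t=0..2: t=0:+1/2880 t=1:−1/1440 t=2:+1/20160 = -1/3360
⇒ 3j(5 2 5; 2 0 -2)² = 6/715, sgn +1
4πI² = N·(3j₀)²·(3jₘ)² = 20/169
I = +1·√(0.118343/4π) = 0.09704356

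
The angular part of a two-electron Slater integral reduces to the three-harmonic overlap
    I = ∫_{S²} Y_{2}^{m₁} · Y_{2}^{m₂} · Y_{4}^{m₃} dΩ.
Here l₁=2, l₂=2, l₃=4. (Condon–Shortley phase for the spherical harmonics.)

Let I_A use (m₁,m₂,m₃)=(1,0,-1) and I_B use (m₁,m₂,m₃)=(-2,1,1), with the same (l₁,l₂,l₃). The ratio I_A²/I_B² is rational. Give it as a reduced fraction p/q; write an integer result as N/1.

6/1

l's match ⇒ only the (l;m) 3-j factors differ between A and B.
A: triangle coeff Δ(2,2,4) = 1/630; Σ_t [0,0]: t=0:+1/24 = 1/24; (3j)²=1/21 [(2 2 4; 1 0 -1)], sign=-1
B: triangle coeff Δ(2,2,4) = 1/630; Σ_t [0,0]: t=0:+1/144 = 1/144; (3j)²=1/126 [(2 2 4; -2 1 1)], sign=-1
I_A²/I_B² = (1/21)/(1/126) = 6/1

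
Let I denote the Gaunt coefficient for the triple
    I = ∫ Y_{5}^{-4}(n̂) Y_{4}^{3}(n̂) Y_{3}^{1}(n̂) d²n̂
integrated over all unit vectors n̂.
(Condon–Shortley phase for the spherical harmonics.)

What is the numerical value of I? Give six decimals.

m-sum 0 ✓  L=12 even ✓  1≤3≤9 ✓
Π(2lᵢ+1) = 11×9×7 = 693
triangle coeff Δ(5,4,3) = 1/180180
Σ_t [2,4]: t=2:+1/576 t=3:−1/144 t=4:+1/576 = -1/288
(3j)²=20/1001 [(5 4 3; 0 0 0)], sign=+1
Σ_t [5,6]: t=5:−1/5760 t=6:+1/4320 = 1/17280
(3j)²=7/4290 [(5 4 3; -4 3 1)], sign=+1
⇒ 4πI² = 42/1859
I = (+1)√(42/1859/(4π)) = 0.04240138

0.042401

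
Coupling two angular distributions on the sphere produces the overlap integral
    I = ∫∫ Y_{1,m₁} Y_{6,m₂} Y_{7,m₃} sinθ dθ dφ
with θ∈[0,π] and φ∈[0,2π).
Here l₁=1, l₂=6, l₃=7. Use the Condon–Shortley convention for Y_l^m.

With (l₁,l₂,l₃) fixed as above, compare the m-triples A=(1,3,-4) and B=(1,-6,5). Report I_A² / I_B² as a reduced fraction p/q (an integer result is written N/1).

55/1

Shared (l₁,l₂,l₃)=(1,6,7): N and (l;000)² cancel in I_A²/I_B².
A: Δ = 0!·2!·12!/15! = 1/1365; Racah Σ t=0..0: t=0:+1/4354560 = 1/4354560; ⇒ 3j(1 6 7; 1 3 -4)² = 11/273, sgn -1
B: Δ = 0!·2!·12!/15! = 1/1365; Racah Σ t=0..0: t=0:+1/958003200 = 1/958003200; ⇒ 3j(1 6 7; 1 -6 5)² = 1/1365, sgn +1
I_A²/I_B² = (11/273)/(1/1365) = 55/1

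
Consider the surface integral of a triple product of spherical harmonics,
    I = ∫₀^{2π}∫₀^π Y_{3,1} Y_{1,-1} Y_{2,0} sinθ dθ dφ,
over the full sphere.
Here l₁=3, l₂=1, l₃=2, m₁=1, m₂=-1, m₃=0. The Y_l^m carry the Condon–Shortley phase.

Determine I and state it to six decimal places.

-0.202301

Checks pass: Σm=0; 6 even; l₃=2∈[2,4].
(2·3+1)(2·1+1)(2·2+1) = 105
Δ: 2! 4! 0! / 7! → 1/105
sum: t=1:−1/4 = -1/4
3j²(3 1 2; 0 0 0) = Δ·Π!·Σ² = 3/35  (sign -1)
sum: t=0:+1/8 = 1/8
3j²(3 1 2; 1 -1 0) = Δ·Π!·Σ² = 2/35  (sign +1)
combine: 4πI² = 105·3/35·2/35 = 18/35
take √, sign -1: I = -0.20230066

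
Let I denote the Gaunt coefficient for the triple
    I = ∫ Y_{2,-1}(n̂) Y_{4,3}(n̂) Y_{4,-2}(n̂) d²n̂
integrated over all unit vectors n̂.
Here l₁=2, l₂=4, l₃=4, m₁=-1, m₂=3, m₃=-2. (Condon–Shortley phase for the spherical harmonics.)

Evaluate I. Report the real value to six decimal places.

m-sum 0 ✓  L=10 even ✓  2≤4≤6 ✓
Π(2lᵢ+1) = 5×9×9 = 405
triangle coeff Δ(2,4,4) = 1/13860
Σ_t [0,2]: t=0:+1/192 t=1:−1/36 t=2:+1/192 = -5/288
(3j)²=20/693 [(2 4 4; 0 0 0)], sign=-1
Σ_t [1,2]: t=1:−1/1440 t=2:+1/240 = 1/288
(3j)²=5/132 [(2 4 4; -1 3 -2)], sign=+1
⇒ 4πI² = 375/847
I = (-1)√(375/847/(4π)) = -0.18770204

-0.187702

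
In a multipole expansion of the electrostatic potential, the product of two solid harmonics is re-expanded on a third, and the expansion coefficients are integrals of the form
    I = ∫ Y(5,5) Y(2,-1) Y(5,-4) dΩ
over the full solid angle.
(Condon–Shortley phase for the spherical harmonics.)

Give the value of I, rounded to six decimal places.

Checks pass: Σm=0; 12 even; l₃=5∈[3,7].
(2·5+1)(2·2+1)(2·5+1) = 605
Δ: 2! 8! 2! / 13! → 1/38610
sum: t=0:+1/2880 t=1:−1/576 t=2:+1/2880 = -1/960
3j²(5 2 5; 0 0 0) = Δ·Π!·Σ² = 10/429  (sign +1)
sum: t=0:+1/80640 = 1/80640
3j²(5 2 5; 5 -1 -4) = Δ·Π!·Σ² = 9/286  (sign -1)
combine: 4πI² = 605·10/429·9/286 = 75/169
take √, sign -1: I = -0.18792404

-0.187924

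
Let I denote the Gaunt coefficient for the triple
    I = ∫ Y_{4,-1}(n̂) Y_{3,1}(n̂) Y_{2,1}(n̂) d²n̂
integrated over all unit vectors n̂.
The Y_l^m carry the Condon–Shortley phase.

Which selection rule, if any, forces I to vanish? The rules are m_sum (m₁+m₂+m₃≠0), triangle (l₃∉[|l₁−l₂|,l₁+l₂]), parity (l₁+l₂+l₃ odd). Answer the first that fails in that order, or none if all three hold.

Σmᵢ = 1  ✗
l₃∈[|l₁−l₂|,l₁+l₂]=[1,7], have l₃=2
Σlᵢ = 9 ⇒ odd

m_sum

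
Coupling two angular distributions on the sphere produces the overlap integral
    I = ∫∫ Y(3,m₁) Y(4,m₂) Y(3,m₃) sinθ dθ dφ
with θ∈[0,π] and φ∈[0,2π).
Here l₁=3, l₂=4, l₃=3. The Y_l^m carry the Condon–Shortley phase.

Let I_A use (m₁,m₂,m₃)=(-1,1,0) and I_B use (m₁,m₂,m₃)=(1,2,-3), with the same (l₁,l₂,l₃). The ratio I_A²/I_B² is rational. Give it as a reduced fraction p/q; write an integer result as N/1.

5/18

Shared (l₁,l₂,l₃)=(3,4,3): N and (l;000)² cancel in I_A²/I_B².
A: Δ = 4!·2!·4!/11! = 1/34650; Racah Σ t=2..4: t=2:+1/48 t=3:−1/24 t=4:+1/288 = -5/288; ⇒ 3j(3 4 3; -1 1 0)² = 5/462, sgn +1
B: Δ = 4!·2!·4!/11! = 1/34650; Racah Σ t=2..2: t=2:+1/192 = 1/192; ⇒ 3j(3 4 3; 1 2 -3)² = 3/77, sgn +1
I_A²/I_B² = (5/462)/(3/77) = 5/18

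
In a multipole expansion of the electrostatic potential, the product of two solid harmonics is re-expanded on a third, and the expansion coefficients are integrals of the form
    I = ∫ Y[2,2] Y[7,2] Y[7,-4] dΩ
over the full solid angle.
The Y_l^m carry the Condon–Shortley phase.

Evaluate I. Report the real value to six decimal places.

Rules hold: Σm=0, L=16 even, 5≤7≤9.
N = 5·15·15 = 1125
Δ = 2!·2!·12!/17! = 1/185640
Racah Σ t=0..2: t=0:+1/2419200 t=1:−1/518400 t=2:+1/2419200 = -1/907200
⇒ 3j(2 7 7; 0 0 0)² = 56/3315, sgn +1
Racah Σ t=0..0: t=0:+1/8709120 = 1/8709120
⇒ 3j(2 7 7; 2 2 -4)² = 55/3094, sgn -1
4πI² = N·(3j₀)²·(3jₘ)² = 16500/48841
I = -1·√(0.337831/4π) = -0.16396259

-0.163963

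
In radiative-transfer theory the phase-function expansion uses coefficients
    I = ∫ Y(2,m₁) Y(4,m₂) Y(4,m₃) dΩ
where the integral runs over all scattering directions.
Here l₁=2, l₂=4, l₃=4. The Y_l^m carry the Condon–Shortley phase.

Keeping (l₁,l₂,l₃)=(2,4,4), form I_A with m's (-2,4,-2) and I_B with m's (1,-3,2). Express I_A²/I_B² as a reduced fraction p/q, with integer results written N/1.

Same 2,4,4: normalisation and zero-m 3j drop out of the ratio.
A: Δ: 2! 2! 6! / 11! → 1/13860; sum: t=2:+1/2880 = 1/2880; 3j²(2 4 4; -2 4 -2) = Δ·Π!·Σ² = 2/165  (sign +1)
B: Δ: 2! 2! 6! / 11! → 1/13860; sum: t=0:+1/240 t=1:−1/1440 = 1/288; 3j²(2 4 4; 1 -3 2) = Δ·Π!·Σ² = 5/132  (sign +1)
I_A²/I_B² = (2/165)/(5/132) = 8/25

8/25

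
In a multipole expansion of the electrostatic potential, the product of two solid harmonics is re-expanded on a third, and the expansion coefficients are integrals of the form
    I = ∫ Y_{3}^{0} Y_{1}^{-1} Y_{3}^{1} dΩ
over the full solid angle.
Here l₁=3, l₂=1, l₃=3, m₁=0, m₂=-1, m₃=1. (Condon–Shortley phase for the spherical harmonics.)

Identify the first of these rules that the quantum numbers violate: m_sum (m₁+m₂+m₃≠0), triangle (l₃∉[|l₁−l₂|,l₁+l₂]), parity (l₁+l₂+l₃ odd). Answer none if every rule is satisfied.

parity

azimuthal sum: 0 − 1 + 1 = 0  ✓
2 ≤ 3 ≤ 4 (triangle on l)  ✓
L = 3 + 1 + 3 = 7 (odd)  ✗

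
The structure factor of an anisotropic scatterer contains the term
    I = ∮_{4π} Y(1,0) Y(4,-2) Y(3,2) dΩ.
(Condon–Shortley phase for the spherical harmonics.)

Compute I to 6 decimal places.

Rules hold: Σm=0, L=8 even, 3≤3≤5.
N = 3·9·7 = 189
Δ = 2!·0!·6!/9! = 1/252
Racah Σ t=1..1: t=1:−1/36 = -1/36
⇒ 3j(1 4 3; 0 0 0)² = 4/63, sgn +1
Racah Σ t=1..1: t=1:−1/120 = -1/120
⇒ 3j(1 4 3; 0 -2 2)² = 1/21, sgn +1
4πI² = N·(3j₀)²·(3jₘ)² = 4/7
I = +1·√(0.571429/4π) = 0.21324362

0.213244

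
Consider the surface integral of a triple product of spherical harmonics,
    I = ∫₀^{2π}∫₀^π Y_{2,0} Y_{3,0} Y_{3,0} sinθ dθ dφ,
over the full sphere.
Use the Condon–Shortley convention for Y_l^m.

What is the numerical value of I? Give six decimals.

0.168209

Rules hold: Σm=0, L=8 even, 1≤3≤5.
N = 5·7·7 = 245
Δ = 2!·2!·4!/9! = 1/3780
Racah Σ t=0..2: t=0:+1/24 t=1:−1/4 t=2:+1/24 = -1/6
⇒ 3j(2 3 3; 0 0 0)² = 4/105, sgn +1
(m-triple is (0,0,0) — same symbol as above.)
4πI² = N·(3j₀)²·(3jₘ)² = 16/45
I = +1·√(0.355556/4π) = 0.16820883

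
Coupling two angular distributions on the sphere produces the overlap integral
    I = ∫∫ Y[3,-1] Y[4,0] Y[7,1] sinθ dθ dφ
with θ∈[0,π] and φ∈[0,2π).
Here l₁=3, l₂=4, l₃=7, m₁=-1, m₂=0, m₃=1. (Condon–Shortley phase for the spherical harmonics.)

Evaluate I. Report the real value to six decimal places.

-0.218337

Checks pass: Σm=0; 14 even; l₃=7∈[1,7].
(2·3+1)(2·4+1)(2·7+1) = 945
Δ: 0! 6! 8! / 15! → 1/45045
sum: t=0:+1/20736 = 1/20736
3j²(3 4 7; 0 0 0) = Δ·Π!·Σ² = 35/1287  (sign -1)
sum: t=0:+1/27648 = 1/27648
3j²(3 4 7; -1 0 1) = Δ·Π!·Σ² = 10/429  (sign +1)
combine: 4πI² = 945·35/1287·10/429 = 12250/20449
take √, sign -1: I = -0.21833687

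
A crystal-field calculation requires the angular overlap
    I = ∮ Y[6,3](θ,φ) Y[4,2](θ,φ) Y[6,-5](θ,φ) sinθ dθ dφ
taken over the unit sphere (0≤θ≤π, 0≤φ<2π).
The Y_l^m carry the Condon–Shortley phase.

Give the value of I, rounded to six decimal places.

Rules hold: Σm=0, L=16 even, 2≤6≤10.
N = 13·9·13 = 1521
Δ = 4!·8!·4!/17! = 1/15315300
Racah Σ t=0..4: t=0:+1/829440 t=1:−1/25920 t=2:+1/9216 t=3:−1/25920 t=4:+1/829440 = 7/207360
⇒ 3j(6 4 6; 0 0 0)² = 28/2431, sgn +1
Racah Σ t=2..3: t=2:+1/483840 t=3:−1/1451520 = 1/725760
⇒ 3j(6 4 6; 3 2 -5)² = 24/1547, sgn -1
4πI² = N·(3j₀)²·(3jₘ)² = 864/3179
I = -1·√(0.271784/4π) = -0.14706410

-0.147064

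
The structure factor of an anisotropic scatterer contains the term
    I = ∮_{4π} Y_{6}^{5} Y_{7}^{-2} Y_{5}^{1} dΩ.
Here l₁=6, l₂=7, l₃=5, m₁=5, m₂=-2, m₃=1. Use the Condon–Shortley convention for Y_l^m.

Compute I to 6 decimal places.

m-sum = 5 − 2 + 1 = 4 ≠ 0 ⇒ I = 0

0.000000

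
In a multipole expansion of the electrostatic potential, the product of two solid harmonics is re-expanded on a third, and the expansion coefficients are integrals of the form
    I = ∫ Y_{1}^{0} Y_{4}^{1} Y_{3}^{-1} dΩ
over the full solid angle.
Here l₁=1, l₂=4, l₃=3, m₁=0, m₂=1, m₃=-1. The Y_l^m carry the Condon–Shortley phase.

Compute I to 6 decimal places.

-0.238414

Checks pass: Σm=0; 8 even; l₃=3∈[3,5].
(2·1+1)(2·4+1)(2·3+1) = 189
Δ: 2! 0! 6! / 9! → 1/252
sum: t=1:−1/36 = -1/36
3j²(1 4 3; 0 0 0) = Δ·Π!·Σ² = 4/63  (sign +1)
sum: t=1:−1/48 = -1/48
3j²(1 4 3; 0 1 -1) = Δ·Π!·Σ² = 5/84  (sign -1)
combine: 4πI² = 189·4/63·5/84 = 5/7
take √, sign -1: I = -0.23841361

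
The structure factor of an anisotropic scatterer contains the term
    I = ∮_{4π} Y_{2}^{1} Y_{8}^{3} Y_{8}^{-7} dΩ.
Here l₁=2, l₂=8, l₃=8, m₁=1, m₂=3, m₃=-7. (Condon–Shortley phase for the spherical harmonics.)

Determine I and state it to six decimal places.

0.000000

m-sum = 1 + 3 − 7 = -3 ≠ 0 ⇒ I = 0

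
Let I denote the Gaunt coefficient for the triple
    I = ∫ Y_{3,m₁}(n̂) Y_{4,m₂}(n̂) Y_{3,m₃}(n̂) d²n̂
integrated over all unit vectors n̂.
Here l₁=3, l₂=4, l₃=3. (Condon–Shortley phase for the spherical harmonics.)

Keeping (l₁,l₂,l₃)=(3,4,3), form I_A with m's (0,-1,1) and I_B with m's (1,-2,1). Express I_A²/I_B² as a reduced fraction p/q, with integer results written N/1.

Same 3,4,3: normalisation and zero-m 3j drop out of the ratio.
A: Δ: 4! 2! 4! / 11! → 1/34650; sum: t=1:−1/48 t=2:+1/24 t=3:−1/288 = 5/288; 3j²(3 4 3; 0 -1 1) = Δ·Π!·Σ² = 5/462  (sign +1)
B: Δ: 4! 2! 4! / 11! → 1/34650; sum: t=0:+1/192 t=1:−1/36 t=2:+1/192 = -5/288; 3j²(3 4 3; 1 -2 1) = Δ·Π!·Σ² = 20/693  (sign -1)
I_A²/I_B² = (5/462)/(20/693) = 3/8

3/8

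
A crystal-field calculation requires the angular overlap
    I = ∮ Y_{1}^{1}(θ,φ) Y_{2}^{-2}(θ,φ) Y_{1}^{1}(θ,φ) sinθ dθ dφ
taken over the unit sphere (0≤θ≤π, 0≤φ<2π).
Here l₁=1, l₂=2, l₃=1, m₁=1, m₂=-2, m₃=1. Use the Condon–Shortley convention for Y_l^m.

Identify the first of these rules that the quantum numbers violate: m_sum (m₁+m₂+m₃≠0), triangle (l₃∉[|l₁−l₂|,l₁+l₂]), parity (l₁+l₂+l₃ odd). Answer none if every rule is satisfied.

Σmᵢ = 0  ✓
l₃∈[|l₁−l₂|,l₁+l₂]=[1,3], have l₃=1  ✓
Σlᵢ = 4 ⇒ even  ✓

none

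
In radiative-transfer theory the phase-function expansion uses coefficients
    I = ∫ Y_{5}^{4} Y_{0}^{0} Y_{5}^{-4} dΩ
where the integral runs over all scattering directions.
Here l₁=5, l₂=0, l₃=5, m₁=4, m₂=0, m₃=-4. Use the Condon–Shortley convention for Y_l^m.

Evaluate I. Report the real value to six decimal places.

Rules hold: Σm=0, L=10 even, 5≤5≤5.
N = 11·1·11 = 121
Δ = 0!·10!·0!/11! = 1/11
Racah Σ t=0..0: t=0:+1/14400 = 1/14400
⇒ 3j(5 0 5; 0 0 0)² = 1/11, sgn -1
Racah Σ t=0..0: t=0:+1/362880 = 1/362880
⇒ 3j(5 0 5; 4 0 -4)² = 1/11, sgn -1
4πI² = N·(3j₀)²·(3jₘ)² = 1/1
I = +1·√(1/4π) = 0.28209479

0.282095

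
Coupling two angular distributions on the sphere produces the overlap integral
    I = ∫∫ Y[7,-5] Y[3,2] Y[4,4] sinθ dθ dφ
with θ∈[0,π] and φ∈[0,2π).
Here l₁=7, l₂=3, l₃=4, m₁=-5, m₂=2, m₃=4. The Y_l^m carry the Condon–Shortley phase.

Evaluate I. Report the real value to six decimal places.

m-sum = -5 + 2 + 4 = 1 ≠ 0 ⇒ I = 0

0.000000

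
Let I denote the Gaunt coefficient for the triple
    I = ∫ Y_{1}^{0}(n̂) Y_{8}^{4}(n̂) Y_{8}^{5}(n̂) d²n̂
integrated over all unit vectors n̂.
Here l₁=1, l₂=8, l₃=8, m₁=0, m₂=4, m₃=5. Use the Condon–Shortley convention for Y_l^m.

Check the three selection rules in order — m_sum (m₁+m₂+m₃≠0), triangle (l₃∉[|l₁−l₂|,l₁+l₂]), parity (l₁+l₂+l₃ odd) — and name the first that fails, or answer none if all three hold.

m_sum

azimuthal sum: 0 + 4 + 5 = 9  ✗
7 ≤ 8 ≤ 9 (triangle on l)
L = 1 + 8 + 8 = 17 (odd)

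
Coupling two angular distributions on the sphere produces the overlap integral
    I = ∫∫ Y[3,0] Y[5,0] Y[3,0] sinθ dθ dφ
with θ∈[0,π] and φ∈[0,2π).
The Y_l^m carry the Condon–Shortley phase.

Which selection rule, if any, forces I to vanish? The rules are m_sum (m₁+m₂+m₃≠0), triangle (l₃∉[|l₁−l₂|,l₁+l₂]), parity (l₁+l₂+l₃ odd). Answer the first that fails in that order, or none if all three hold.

Σmᵢ = 0  ✓
l₃∈[|l₁−l₂|,l₁+l₂]=[2,8], have l₃=3  ✓
Σlᵢ = 11 ⇒ odd  ✗

parity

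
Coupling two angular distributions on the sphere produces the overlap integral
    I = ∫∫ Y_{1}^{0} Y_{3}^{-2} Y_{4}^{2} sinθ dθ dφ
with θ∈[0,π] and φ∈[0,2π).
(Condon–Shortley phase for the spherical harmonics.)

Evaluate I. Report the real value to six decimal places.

0.213244

Checks pass: Σm=0; 8 even; l₃=4∈[2,4].
(2·1+1)(2·3+1)(2·4+1) = 189
Δ: 0! 2! 6! / 9! → 1/252
sum: t=0:+1/36 = 1/36
3j²(1 3 4; 0 0 0) = Δ·Π!·Σ² = 4/63  (sign +1)
sum: t=0:+1/120 = 1/120
3j²(1 3 4; 0 -2 2) = Δ·Π!·Σ² = 1/21  (sign +1)
combine: 4πI² = 189·4/63·1/21 = 4/7
take √, sign +1: I = 0.21324362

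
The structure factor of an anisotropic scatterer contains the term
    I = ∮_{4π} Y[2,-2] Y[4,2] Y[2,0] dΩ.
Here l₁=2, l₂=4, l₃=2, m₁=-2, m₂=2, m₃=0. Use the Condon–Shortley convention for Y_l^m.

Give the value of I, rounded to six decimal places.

0.156078

Rules hold: Σm=0, L=8 even, 2≤2≤6.
N = 5·9·5 = 225
Δ = 4!·0!·4!/9! = 1/630
Racah Σ t=2..2: t=2:+1/16 = 1/16
⇒ 3j(2 4 2; 0 0 0)² = 2/35, sgn +1
Racah Σ t=4..4: t=4:+1/96 = 1/96
⇒ 3j(2 4 2; -2 2 0)² = 1/42, sgn +1
4πI² = N·(3j₀)²·(3jₘ)² = 15/49
I = +1·√(0.306122/4π) = 0.15607835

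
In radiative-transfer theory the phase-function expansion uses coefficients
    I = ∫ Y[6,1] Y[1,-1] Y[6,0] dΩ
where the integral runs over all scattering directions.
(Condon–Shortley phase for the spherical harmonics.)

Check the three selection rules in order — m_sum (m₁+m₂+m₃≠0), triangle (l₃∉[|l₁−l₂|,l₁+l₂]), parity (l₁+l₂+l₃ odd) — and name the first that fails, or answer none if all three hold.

parity

azimuthal sum: 1 − 1 + 0 = 0  ✓
5 ≤ 6 ≤ 7 (triangle on l)  ✓
L = 6 + 1 + 6 = 13 (odd)  ✗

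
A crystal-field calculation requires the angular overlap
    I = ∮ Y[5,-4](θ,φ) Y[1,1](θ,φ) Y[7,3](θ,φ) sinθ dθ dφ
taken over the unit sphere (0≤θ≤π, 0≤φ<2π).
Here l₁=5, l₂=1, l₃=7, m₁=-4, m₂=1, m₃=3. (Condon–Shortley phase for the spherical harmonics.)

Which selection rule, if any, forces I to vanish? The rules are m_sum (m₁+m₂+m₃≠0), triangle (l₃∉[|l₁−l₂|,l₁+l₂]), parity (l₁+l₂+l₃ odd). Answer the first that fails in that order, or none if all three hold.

azimuthal sum: -4 + 1 + 3 = 0  ✓
4 ≤ 7 ≤ 6 (triangle on l)  ✗
L = 5 + 1 + 7 = 13 (odd)

triangle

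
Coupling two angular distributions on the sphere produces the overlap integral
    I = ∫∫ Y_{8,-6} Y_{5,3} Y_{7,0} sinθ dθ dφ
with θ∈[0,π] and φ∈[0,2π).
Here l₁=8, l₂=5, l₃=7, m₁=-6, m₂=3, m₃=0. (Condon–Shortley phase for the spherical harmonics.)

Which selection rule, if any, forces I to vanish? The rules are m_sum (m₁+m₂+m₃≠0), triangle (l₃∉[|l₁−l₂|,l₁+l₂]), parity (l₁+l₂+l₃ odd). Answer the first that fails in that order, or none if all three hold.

Σmᵢ = -3  ✗
l₃∈[|l₁−l₂|,l₁+l₂]=[3,13], have l₃=7
Σlᵢ = 20 ⇒ even

m_sum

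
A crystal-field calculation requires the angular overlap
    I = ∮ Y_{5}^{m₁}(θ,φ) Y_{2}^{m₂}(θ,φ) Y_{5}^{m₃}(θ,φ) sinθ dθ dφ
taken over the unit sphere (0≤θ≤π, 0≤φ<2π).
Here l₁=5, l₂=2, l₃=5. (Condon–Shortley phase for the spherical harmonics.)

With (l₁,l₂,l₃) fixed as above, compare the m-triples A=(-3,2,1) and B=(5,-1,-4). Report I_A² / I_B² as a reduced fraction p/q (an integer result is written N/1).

l's match ⇒ only the (l;m) 3-j factors differ between A and B.
A: triangle coeff Δ(5,2,5) = 1/38610; Σ_t [2,2]: t=2:+1/5760 = 1/5760; (3j)²=56/2145 [(5 2 5; -3 2 1)], sign=+1
B: triangle coeff Δ(5,2,5) = 1/38610; Σ_t [0,0]: t=0:+1/80640 = 1/80640; (3j)²=9/286 [(5 2 5; 5 -1 -4)], sign=-1
I_A²/I_B² = (56/2145)/(9/286) = 112/135

112/135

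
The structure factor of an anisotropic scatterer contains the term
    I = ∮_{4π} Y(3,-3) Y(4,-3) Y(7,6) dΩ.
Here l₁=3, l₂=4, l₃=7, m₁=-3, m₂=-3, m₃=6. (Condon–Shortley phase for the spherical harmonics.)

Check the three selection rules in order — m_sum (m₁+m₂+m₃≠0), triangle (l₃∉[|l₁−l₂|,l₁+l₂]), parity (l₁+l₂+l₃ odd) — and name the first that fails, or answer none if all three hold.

none

Σmᵢ = 0  ✓
l₃∈[|l₁−l₂|,l₁+l₂]=[1,7], have l₃=7  ✓
Σlᵢ = 14 ⇒ even  ✓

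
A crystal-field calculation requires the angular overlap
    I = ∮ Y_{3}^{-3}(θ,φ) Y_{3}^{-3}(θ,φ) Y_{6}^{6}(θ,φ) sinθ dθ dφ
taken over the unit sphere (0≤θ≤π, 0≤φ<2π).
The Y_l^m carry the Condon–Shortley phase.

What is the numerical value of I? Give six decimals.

m-sum 0 ✓  L=12 even ✓  0≤6≤6 ✓
Π(2lᵢ+1) = 7×7×13 = 637
triangle coeff Δ(3,3,6) = 1/12012
Σ_t [0,0]: t=0:+1/1296 = 1/1296
(3j)²=100/3003 [(3 3 6; 0 0 0)], sign=+1
Σ_t [0,0]: t=0:+1/518400 = 1/518400
(3j)²=1/13 [(3 3 6; -3 -3 6)], sign=+1
⇒ 4πI² = 700/429
I = (+1)√(700/429/(4π)) = 0.36034246

0.360342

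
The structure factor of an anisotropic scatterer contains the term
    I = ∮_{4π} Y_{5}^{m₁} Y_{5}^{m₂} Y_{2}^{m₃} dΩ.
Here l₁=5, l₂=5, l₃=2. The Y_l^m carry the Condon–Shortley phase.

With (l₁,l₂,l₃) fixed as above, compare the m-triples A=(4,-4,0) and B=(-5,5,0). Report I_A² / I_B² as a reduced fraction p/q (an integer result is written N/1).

Same 5,5,2: normalisation and zero-m 3j drop out of the ratio.
A: Δ: 8! 2! 2! / 13! → 1/38610; sum: t=0:+1/40320 t=1:−1/20160 = -1/40320; 3j²(5 5 2; 4 -4 0) = Δ·Π!·Σ² = 6/715  (sign -1)
B: Δ: 8! 2! 2! / 13! → 1/38610; sum: t=8:+1/161280 = 1/161280; 3j²(5 5 2; -5 5 0) = Δ·Π!·Σ² = 15/286  (sign +1)
I_A²/I_B² = (6/715)/(15/286) = 4/25

4/25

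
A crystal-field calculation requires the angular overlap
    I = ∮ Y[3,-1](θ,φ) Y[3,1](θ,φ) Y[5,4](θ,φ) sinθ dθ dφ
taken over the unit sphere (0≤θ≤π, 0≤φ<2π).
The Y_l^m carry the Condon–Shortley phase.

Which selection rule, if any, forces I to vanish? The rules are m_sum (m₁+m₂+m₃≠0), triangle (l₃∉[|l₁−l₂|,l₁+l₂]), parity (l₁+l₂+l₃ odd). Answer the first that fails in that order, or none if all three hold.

m_sum

m₁+m₂+m₃ = -1 + 1 + 4 = 4  ✗
triangle: |3−3|=0 ≤ l₃=5 ≤ 3+3=6
parity: l₁+l₂+l₃ = 11 is odd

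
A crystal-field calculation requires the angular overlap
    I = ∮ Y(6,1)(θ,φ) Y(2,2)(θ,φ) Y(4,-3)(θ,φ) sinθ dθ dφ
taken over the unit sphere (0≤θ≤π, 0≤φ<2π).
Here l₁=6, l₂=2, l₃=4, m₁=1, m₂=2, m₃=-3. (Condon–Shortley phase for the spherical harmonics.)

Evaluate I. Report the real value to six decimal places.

m-sum 0 ✓  L=12 even ✓  4≤4≤8 ✓
Π(2lᵢ+1) = 13×5×9 = 585
triangle coeff Δ(6,2,4) = 1/6435
Σ_t [2,2]: t=2:+1/2304 = 1/2304
(3j)²=5/143 [(6 2 4; 0 0 0)], sign=+1
Σ_t [4,4]: t=4:+1/120960 = 1/120960
(3j)²=1/1287 [(6 2 4; 1 2 -3)], sign=-1
⇒ 4πI² = 25/1573
I = (-1)√(25/1573/(4π)) = -0.03556319

-0.035563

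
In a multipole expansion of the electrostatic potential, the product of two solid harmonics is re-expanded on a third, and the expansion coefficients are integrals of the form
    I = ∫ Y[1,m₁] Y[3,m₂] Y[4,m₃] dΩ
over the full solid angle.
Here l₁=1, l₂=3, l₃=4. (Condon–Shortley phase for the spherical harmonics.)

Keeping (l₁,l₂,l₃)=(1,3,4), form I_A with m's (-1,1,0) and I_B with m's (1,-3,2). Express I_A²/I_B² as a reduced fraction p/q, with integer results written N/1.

l's match ⇒ only the (l;m) 3-j factors differ between A and B.
A: triangle coeff Δ(1,3,4) = 1/252; Σ_t [0,0]: t=0:+1/96 = 1/96; (3j)²=1/42 [(1 3 4; -1 1 0)], sign=+1
B: triangle coeff Δ(1,3,4) = 1/252; Σ_t [0,0]: t=0:+1/1440 = 1/1440; (3j)²=1/252 [(1 3 4; 1 -3 2)], sign=+1
I_A²/I_B² = (1/42)/(1/252) = 6/1

6/1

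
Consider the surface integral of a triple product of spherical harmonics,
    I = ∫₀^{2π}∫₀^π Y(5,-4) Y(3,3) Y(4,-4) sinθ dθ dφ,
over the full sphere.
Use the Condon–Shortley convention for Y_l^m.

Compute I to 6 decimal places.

0.000000

-4 + 3 − 4 = -5 ≠ 0: azimuthal integral kills it; I = 0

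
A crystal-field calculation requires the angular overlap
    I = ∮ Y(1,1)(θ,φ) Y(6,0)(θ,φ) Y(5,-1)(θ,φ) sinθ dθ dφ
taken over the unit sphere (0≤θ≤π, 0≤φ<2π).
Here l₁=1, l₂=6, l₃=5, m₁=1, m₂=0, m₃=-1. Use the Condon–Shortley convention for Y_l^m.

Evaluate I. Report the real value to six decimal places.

0.158246

m-sum 0 ✓  L=12 even ✓  5≤5≤7 ✓
Π(2lᵢ+1) = 3×13×11 = 429
triangle coeff Δ(1,6,5) = 1/858
Σ_t [1,1]: t=1:−1/14400 = -1/14400
(3j)²=6/143 [(1 6 5; 0 0 0)], sign=+1
Σ_t [0,0]: t=0:+1/34560 = 1/34560
(3j)²=5/286 [(1 6 5; 1 0 -1)], sign=+1
⇒ 4πI² = 45/143
I = (+1)√(45/143/(4π)) = 0.15824621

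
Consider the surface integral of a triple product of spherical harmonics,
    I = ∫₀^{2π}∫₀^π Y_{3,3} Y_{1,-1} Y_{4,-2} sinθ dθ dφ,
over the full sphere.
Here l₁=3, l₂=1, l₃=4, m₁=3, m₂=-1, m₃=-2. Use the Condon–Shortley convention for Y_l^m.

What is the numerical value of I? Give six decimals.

0.061558

m-sum 0 ✓  L=8 even ✓  2≤4≤4 ✓
Π(2lᵢ+1) = 7×3×9 = 189
triangle coeff Δ(3,1,4) = 1/252
Σ_t [0,0]: t=0:+1/36 = 1/36
(3j)²=4/63 [(3 1 4; 0 0 0)], sign=+1
Σ_t [0,0]: t=0:+1/1440 = 1/1440
(3j)²=1/252 [(3 1 4; 3 -1 -2)], sign=+1
⇒ 4πI² = 1/21
I = (+1)√(1/21/(4π)) = 0.06155813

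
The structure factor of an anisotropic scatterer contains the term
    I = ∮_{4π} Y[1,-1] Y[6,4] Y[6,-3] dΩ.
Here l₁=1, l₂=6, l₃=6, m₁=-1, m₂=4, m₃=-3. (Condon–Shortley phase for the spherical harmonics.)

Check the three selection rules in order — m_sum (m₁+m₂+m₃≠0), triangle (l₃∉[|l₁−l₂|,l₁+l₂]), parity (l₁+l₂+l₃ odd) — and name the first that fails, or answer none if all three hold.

Σmᵢ = 0  ✓
l₃∈[|l₁−l₂|,l₁+l₂]=[5,7], have l₃=6  ✓
Σlᵢ = 13 ⇒ odd  ✗

parity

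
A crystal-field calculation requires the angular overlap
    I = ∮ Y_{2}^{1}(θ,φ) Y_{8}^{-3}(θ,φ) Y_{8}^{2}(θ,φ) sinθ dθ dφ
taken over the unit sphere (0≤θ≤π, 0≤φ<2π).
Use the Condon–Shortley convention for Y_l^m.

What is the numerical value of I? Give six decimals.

-0.110109

Checks pass: Σm=0; 18 even; l₃=8∈[6,10].
(2·2+1)(2·8+1)(2·8+1) = 1445
Δ: 2! 2! 14! / 19! → 1/348840
sum: t=0:+1/116121600 t=1:−1/25401600 t=2:+1/116121600 = -1/45158400
3j²(2 8 8; 0 0 0) = Δ·Π!·Σ² = 24/1615  (sign -1)
sum: t=0:+1/87091200 t=1:−1/174182400 = 1/174182400
3j²(2 8 8; 1 -3 2) = Δ·Π!·Σ² = 55/7752  (sign +1)
combine: 4πI² = 1445·24/1615·55/7752 = 55/361
take √, sign -1: I = -0.11010900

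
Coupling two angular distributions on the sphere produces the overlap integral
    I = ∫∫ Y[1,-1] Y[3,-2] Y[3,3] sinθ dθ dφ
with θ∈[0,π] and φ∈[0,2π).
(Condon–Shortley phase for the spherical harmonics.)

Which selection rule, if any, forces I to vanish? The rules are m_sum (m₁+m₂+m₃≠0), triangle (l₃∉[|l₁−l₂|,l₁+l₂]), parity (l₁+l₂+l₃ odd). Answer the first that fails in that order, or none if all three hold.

m₁+m₂+m₃ = -1 − 2 + 3 = 0  ✓
triangle: |1−3|=2 ≤ l₃=3 ≤ 1+3=4  ✓
parity: l₁+l₂+l₃ = 7 is odd  ✗

parity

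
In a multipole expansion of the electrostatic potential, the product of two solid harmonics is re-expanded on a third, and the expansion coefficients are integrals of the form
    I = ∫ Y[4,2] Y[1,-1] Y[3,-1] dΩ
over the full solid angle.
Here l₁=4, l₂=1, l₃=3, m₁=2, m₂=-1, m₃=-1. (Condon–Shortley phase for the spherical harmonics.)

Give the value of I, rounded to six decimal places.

0.238414

m-sum 0 ✓  L=8 even ✓  3≤3≤5 ✓
Π(2lᵢ+1) = 9×3×7 = 189
triangle coeff Δ(4,1,3) = 1/252
Σ_t [1,1]: t=1:−1/36 = -1/36
(3j)²=4/63 [(4 1 3; 0 0 0)], sign=+1
Σ_t [0,0]: t=0:+1/96 = 1/96
(3j)²=5/84 [(4 1 3; 2 -1 -1)], sign=+1
⇒ 4πI² = 5/7
I = (+1)√(5/7/(4π)) = 0.23841361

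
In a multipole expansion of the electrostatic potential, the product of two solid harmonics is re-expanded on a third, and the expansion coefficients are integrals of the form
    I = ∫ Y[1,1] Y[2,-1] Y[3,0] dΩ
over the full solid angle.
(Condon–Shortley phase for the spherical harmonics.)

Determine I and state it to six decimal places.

Rules hold: Σm=0, L=6 even, 1≤3≤3.
N = 3·5·7 = 105
Δ = 0!·2!·4!/7! = 1/105
Racah Σ t=0..0: t=0:+1/4 = 1/4
⇒ 3j(1 2 3; 0 0 0)² = 3/35, sgn -1
Racah Σ t=0..0: t=0:+1/12 = 1/12
⇒ 3j(1 2 3; 1 -1 0)² = 1/35, sgn -1
4πI² = N·(3j₀)²·(3jₘ)² = 9/35
I = +1·√(0.257143/4π) = 0.14304817

0.143048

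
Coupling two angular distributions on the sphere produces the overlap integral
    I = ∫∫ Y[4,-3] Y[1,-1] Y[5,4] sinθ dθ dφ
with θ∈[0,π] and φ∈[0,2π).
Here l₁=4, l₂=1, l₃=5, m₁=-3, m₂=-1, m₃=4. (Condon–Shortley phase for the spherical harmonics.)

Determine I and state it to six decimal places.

Rules hold: Σm=0, L=10 even, 3≤5≤5.
N = 9·3·11 = 297
Δ = 0!·8!·2!/11! = 1/495
Racah Σ t=0..0: t=0:+1/576 = 1/576
⇒ 3j(4 1 5; 0 0 0)² = 5/99, sgn -1
Racah Σ t=0..0: t=0:+1/10080 = 1/10080
⇒ 3j(4 1 5; -3 -1 4)² = 4/55, sgn -1
4πI² = N·(3j₀)²·(3jₘ)² = 12/11
I = +1·√(1.09091/4π) = 0.29463840

0.294638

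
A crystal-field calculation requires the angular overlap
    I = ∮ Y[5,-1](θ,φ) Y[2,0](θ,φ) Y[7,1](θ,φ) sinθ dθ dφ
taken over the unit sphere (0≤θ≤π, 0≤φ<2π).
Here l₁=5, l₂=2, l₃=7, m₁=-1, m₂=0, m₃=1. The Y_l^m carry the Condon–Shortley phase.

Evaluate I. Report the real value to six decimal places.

-0.232242

Checks pass: Σm=0; 14 even; l₃=7∈[3,7].
(2·5+1)(2·2+1)(2·7+1) = 825
Δ: 0! 10! 4! / 15! → 1/15015
sum: t=0:+1/57600 = 1/57600
3j²(5 2 7; 0 0 0) = Δ·Π!·Σ² = 21/715  (sign -1)
sum: t=0:+1/69120 = 1/69120
3j²(5 2 7; -1 0 1) = Δ·Π!·Σ² = 4/143  (sign +1)
combine: 4πI² = 825·21/715·4/143 = 1260/1859
take √, sign -1: I = -0.23224194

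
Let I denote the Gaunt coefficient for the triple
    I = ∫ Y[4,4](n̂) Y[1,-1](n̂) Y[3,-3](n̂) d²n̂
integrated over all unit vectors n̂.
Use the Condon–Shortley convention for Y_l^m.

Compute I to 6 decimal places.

0.325735

Checks pass: Σm=0; 8 even; l₃=3∈[3,5].
(2·4+1)(2·1+1)(2·3+1) = 189
Δ: 2! 6! 0! / 9! → 1/252
sum: t=1:−1/36 = -1/36
3j²(4 1 3; 0 0 0) = Δ·Π!·Σ² = 4/63  (sign +1)
sum: t=0:+1/1440 = 1/1440
3j²(4 1 3; 4 -1 -3) = Δ·Π!·Σ² = 1/9  (sign +1)
combine: 4πI² = 189·4/63·1/9 = 4/3
take √, sign +1: I = 0.32573501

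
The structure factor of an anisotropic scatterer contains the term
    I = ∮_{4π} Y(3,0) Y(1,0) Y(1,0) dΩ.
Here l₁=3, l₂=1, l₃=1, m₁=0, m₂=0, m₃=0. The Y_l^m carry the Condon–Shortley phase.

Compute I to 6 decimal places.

triangle: need 2≤l₃≤4, have 1; I=0

0.000000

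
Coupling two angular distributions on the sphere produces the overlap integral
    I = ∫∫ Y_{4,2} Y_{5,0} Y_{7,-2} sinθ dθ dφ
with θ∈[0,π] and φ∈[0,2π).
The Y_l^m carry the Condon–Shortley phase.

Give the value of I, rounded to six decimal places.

Checks pass: Σm=0; 16 even; l₃=7∈[1,9].
(2·4+1)(2·5+1)(2·7+1) = 1485
Δ: 2! 6! 8! / 17! → 1/6126120
sum: t=0:+1/69120 t=1:−1/20736 t=2:+1/69120 = -1/51840
3j²(4 5 7; 0 0 0) = Δ·Π!·Σ² = 280/21879  (sign +1)
sum: t=0:+1/69120 t=1:−1/69120 t=2:+1/1036800 = 1/1036800
3j²(4 5 7; 2 0 -2) = Δ·Π!·Σ² = 1/7293  (sign -1)
combine: 4πI² = 1485·280/21879·1/7293 = 1400/537251
take √, sign -1: I = -0.01440026

-0.014400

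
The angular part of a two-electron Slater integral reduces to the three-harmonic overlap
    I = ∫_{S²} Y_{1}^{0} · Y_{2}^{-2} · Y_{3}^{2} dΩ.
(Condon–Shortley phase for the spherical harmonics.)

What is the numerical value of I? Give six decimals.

Checks pass: Σm=0; 6 even; l₃=3∈[1,3].
(2·1+1)(2·2+1)(2·3+1) = 105
Δ: 0! 2! 4! / 7! → 1/105
sum: t=0:+1/4 = 1/4
3j²(1 2 3; 0 0 0) = Δ·Π!·Σ² = 3/35  (sign -1)
sum: t=0:+1/24 = 1/24
3j²(1 2 3; 0 -2 2) = Δ·Π!·Σ² = 1/21  (sign -1)
combine: 4πI² = 105·3/35·1/21 = 3/7
take √, sign +1: I = 0.18467439

0.184674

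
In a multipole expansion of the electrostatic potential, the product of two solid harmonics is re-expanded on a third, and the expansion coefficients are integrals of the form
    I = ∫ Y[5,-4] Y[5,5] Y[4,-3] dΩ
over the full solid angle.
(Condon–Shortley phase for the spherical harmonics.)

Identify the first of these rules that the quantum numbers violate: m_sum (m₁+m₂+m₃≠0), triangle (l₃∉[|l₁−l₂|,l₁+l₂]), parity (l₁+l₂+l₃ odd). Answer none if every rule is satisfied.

m_sum

azimuthal sum: -4 + 5 − 3 = -2  ✗
0 ≤ 4 ≤ 10 (triangle on l)
L = 5 + 5 + 4 = 14 (even)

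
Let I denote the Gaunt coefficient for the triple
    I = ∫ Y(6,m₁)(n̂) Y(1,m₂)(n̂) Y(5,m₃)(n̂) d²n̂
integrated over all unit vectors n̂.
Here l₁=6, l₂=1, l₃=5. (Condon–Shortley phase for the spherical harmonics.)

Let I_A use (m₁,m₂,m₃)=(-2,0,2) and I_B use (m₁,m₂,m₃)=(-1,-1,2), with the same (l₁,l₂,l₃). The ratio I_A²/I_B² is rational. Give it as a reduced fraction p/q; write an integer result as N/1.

l's match ⇒ only the (l;m) 3-j factors differ between A and B.
A: triangle coeff Δ(6,1,5) = 1/858; Σ_t [1,1]: t=1:−1/30240 = -1/30240; (3j)²=16/429 [(6 1 5; -2 0 2)], sign=+1
B: triangle coeff Δ(6,1,5) = 1/858; Σ_t [0,0]: t=0:+1/60480 = 1/60480; (3j)²=5/429 [(6 1 5; -1 -1 2)], sign=-1
I_A²/I_B² = (16/429)/(5/429) = 16/5

16/5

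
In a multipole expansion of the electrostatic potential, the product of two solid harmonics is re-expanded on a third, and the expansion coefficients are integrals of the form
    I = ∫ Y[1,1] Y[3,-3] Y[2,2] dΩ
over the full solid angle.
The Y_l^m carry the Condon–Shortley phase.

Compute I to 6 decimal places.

Rules hold: Σm=0, L=6 even, 2≤2≤4.
N = 3·7·5 = 105
Δ = 2!·0!·4!/7! = 1/105
Racah Σ t=1..1: t=1:−1/4 = -1/4
⇒ 3j(1 3 2; 0 0 0)² = 3/35, sgn -1
Racah Σ t=0..0: t=0:+1/48 = 1/48
⇒ 3j(1 3 2; 1 -3 2)² = 1/7, sgn +1
4πI² = N·(3j₀)²·(3jₘ)² = 9/7
I = -1·√(1.28571/4π) = -0.31986543

-0.319865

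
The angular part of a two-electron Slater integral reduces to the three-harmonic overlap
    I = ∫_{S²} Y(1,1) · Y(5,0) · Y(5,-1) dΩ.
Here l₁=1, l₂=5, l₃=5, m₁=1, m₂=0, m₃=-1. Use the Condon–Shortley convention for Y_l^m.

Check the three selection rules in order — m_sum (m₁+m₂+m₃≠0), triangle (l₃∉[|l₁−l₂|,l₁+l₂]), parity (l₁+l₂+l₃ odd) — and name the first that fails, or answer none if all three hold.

parity

azimuthal sum: 1 + 0 − 1 = 0  ✓
4 ≤ 5 ≤ 6 (triangle on l)  ✓
L = 1 + 5 + 5 = 11 (odd)  ✗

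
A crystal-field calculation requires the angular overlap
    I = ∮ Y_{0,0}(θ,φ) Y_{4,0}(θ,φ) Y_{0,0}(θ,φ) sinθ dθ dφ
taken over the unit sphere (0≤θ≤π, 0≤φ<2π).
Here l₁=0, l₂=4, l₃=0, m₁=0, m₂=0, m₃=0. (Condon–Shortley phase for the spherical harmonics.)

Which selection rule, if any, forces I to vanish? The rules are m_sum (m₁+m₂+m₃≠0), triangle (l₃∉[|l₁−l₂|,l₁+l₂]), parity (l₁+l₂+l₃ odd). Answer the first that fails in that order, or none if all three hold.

azimuthal sum: 0 + 0 + 0 = 0  ✓
4 ≤ 0 ≤ 4 (triangle on l)  ✗
L = 0 + 4 + 0 = 4 (even)

triangle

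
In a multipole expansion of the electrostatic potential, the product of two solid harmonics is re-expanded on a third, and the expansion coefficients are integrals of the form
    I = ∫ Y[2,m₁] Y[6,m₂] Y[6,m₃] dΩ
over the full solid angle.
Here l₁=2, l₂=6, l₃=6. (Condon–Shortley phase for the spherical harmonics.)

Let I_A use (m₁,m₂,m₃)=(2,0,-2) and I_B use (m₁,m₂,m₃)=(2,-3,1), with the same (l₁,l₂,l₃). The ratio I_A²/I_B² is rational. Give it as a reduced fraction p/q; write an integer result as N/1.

7/6

l's match ⇒ only the (l;m) 3-j factors differ between A and B.
A: triangle coeff Δ(2,6,6) = 1/90090; Σ_t [0,0]: t=0:+1/69120 = 1/69120; (3j)²=4/143 [(2 6 6; 2 0 -2)], sign=+1
B: triangle coeff Δ(2,6,6) = 1/90090; Σ_t [0,0]: t=0:+1/120960 = 1/120960; (3j)²=24/1001 [(2 6 6; 2 -3 1)], sign=-1
I_A²/I_B² = (4/143)/(24/1001) = 7/6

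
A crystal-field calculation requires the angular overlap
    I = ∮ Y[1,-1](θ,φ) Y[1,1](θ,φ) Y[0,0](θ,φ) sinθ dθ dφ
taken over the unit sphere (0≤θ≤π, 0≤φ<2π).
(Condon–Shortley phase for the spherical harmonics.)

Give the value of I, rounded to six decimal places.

-0.282095

m-sum 0 ✓  L=2 even ✓  0≤0≤2 ✓
Π(2lᵢ+1) = 3×3×1 = 9
triangle coeff Δ(1,1,0) = 1/3
Σ_t [1,1]: t=1:−1/1 = -1/1
(3j)²=1/3 [(1 1 0; 0 0 0)], sign=-1
Σ_t [2,2]: t=2:+1/2 = 1/2
(3j)²=1/3 [(1 1 0; -1 1 0)], sign=+1
⇒ 4πI² = 1/1
I = (-1)√(1/1/(4π)) = -0.28209479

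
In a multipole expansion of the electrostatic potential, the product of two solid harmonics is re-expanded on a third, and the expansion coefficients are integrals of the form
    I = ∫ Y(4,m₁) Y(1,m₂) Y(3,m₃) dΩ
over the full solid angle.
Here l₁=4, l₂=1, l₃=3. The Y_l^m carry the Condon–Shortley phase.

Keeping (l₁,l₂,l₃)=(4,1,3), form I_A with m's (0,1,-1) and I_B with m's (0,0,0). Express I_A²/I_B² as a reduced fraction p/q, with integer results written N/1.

3/8

Same 4,1,3: normalisation and zero-m 3j drop out of the ratio.
A: Δ: 2! 6! 0! / 9! → 1/252; sum: t=2:+1/96 = 1/96; 3j²(4 1 3; 0 1 -1) = Δ·Π!·Σ² = 1/42  (sign +1)
B: Δ: 2! 6! 0! / 9! → 1/252; sum: t=1:−1/36 = -1/36; 3j²(4 1 3; 0 0 0) = Δ·Π!·Σ² = 4/63  (sign +1)
I_A²/I_B² = (1/42)/(4/63) = 3/8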